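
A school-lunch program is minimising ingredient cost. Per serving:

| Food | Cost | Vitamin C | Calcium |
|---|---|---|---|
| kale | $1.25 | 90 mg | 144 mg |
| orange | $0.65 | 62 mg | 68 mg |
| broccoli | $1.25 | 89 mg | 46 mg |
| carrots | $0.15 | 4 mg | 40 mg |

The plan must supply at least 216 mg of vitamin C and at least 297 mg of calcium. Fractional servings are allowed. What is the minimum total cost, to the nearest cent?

$2.45

A basic optimal solution has at most two foods positive. Try each food alone and each pair with both targets met exactly.
kale only: max(216/90, 297/144) = 2.4 servings → $3.00.
orange only: max(216/62, 297/68) = 4.368 servings → $2.84.
broccoli only: max(216/89, 297/46) = 6.457 servings → $8.07.
carrots only: max(216/4, 297/40) = 54 servings → $8.10.
kale + orange with both tight: 1.327 servings and 1.558 servings → $2.67.
kale + broccoli with both tight: 1.901 servings and 0.5041 servings → $3.01.
kale + carrots: intersection lies outside the first quadrant.
orange + broccoli with both targets exact would need a negative amount; discard.
orange + carrots with both tight: 3.375 servings and 1.688 servings → $2.45.
broccoli + carrots with both tight: 2.207 servings and 4.887 servings → $3.49.
So the least-cost plan costs $2.45.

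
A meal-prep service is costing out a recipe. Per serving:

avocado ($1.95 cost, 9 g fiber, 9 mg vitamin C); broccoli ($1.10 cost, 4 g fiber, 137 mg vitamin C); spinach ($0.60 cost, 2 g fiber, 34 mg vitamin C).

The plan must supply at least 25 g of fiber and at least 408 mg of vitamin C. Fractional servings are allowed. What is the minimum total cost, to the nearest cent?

$6.09

The cheapest plan sits at a corner of the feasible region — with two constraints it uses at most two foods.
avocado only: max(25/9, 408/9) = 45.33 servings → $88.40.
broccoli only: max(25/4, 408/137) = 6.25 servings → $6.88.
spinach only: max(25/2, 408/34) = 12.5 servings → $7.50.
avocado + broccoli with both tight: 1.498 servings and 2.88 servings → $6.09.
avocado + spinach with both tight: 0.1181 servings and 11.97 servings → $7.41.
broccoli + spinach: the both-tight solution has a negative serving — not a feasible corner.
The minimum over all feasible corners is $6.09.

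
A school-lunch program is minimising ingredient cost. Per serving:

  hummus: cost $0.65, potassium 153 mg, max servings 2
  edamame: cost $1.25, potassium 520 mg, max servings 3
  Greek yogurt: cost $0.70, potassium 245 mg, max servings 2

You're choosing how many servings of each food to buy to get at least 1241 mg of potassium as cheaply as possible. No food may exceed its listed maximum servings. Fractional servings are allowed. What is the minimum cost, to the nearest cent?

Cost per mg of potassium: edamame $0.0024, Greek yogurt $0.0029, hummus $0.0042.
Take 2.387 servings of edamame: +1241.0 mg potassium for $2.98 (total $2.98, still need 0.0 mg).
Filling from the cheapest source first is optimal under one linear minimum: $2.98.

$2.98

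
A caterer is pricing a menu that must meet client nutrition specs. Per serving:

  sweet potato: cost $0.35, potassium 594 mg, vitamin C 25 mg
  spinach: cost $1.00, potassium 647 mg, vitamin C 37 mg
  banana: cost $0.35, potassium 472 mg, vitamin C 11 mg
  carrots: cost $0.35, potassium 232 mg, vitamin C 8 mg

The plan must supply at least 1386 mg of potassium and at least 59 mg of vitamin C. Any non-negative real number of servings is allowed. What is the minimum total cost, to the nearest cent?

$0.83

A basic optimal solution has at most two foods positive. Try each food alone and each pair with both targets met exactly.
sweet potato only: max(1386/594, 59/25) = 2.36 servings → $0.83.
spinach only: max(1386/647, 59/37) = 2.142 servings → $2.14.
banana only: max(1386/472, 59/11) = 5.364 servings → $1.88.
carrots only: max(1386/232, 59/8) = 7.375 servings → $2.58.
sweet potato + spinach with both tight: 2.259 servings and 0.06824 servings → $0.86.
sweet potato + banana with both targets exact would need a negative amount; discard.
sweet potato + carrots: intersection lies outside the first quadrant.
spinach + banana with both tight: 1.218 servings and 1.267 servings → $1.66.
spinach + carrots with both tight: 0.7629 servings and 3.847 servings → $2.11.
banana + carrots: intersection lies outside the first quadrant.
Cheapest feasible corner: $0.83.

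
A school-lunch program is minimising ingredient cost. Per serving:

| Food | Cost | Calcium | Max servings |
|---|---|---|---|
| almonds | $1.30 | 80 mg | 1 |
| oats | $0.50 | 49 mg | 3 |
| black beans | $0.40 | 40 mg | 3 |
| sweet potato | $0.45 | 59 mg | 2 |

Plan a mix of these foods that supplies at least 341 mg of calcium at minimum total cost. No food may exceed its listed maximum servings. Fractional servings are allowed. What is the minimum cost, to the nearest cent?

Cost per mg of calcium: sweet potato $0.0076, black beans $0.0100, oats $0.0102, almonds $0.0163.
Take 2 servings of sweet potato: +118.0 mg calcium for $0.90 (total $0.90, still need 223.0 mg).
Take 3 servings of black beans: +120.0 mg calcium for $1.20 (total $2.10, still need 103.0 mg).
Take 2.102 servings of oats: +103.0 mg calcium for $1.05 (total $3.15, still need 0.0 mg).
Greedy by cheapest-per-mg is optimal for a single linear constraint, so the minimum cost is $3.15.

$3.15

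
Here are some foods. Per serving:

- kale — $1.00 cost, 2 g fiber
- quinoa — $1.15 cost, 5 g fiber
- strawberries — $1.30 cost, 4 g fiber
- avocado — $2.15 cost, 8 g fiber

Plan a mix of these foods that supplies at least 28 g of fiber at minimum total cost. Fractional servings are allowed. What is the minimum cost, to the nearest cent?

$6.44

Cost per g of fiber: quinoa $0.2300, avocado $0.2687, strawberries $0.3250, kale $0.5000.
With no serving limits, use only quinoa: 28 g / 5 g = 5.6 servings × $1.15 = $6.44.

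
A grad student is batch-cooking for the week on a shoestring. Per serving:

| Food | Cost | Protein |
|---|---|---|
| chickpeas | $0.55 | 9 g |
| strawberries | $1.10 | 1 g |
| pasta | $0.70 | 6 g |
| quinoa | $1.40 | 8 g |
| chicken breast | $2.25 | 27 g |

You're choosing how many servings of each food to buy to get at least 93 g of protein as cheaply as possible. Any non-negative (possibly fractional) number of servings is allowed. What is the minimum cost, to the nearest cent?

$5.68

Cost per g of protein: chickpeas $0.0611, chicken breast $0.0833, pasta $0.1167, quinoa $0.1750, strawberries $1.1000.
With no serving limits, use only chickpeas: 93 g / 9 g = 10.33 servings × $0.55 = $5.68.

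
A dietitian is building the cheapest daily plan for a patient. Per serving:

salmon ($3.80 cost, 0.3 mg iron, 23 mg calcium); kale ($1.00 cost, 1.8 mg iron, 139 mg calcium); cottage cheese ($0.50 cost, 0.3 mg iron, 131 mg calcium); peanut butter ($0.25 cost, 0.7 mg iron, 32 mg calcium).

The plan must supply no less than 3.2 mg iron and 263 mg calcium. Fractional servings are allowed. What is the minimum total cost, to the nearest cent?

$1.53

Minimising a linear cost over {iron ≥ 3.2, calcium ≥ 263, servings ≥ 0} — the optimum is at a vertex, using one or two foods.
salmon only: max(3.2/0.3, 263/23) = 11.43 servings → $43.45.
kale only: max(3.2/1.8, 263/139) = 1.892 servings → $1.89.
cottage cheese only: max(3.2/0.3, 263/131) = 10.67 servings → $5.33.
peanut butter only: max(3.2/0.7, 263/32) = 8.219 servings → $2.05.
salmon + kale: the both-tight solution has a negative serving — not a feasible corner.
salmon + cottage cheese with both tight: 10.5 servings and 0.1636 servings → $39.99.
salmon + peanut butter: intersection lies outside the first quadrant.
kale + cottage cheese with both tight: 1.753 servings and 0.1473 servings → $1.83.
kale + peanut butter: the both-tight solution has a negative serving — not a feasible corner.
cottage cheese + peanut butter with both tight: 0.9951 servings and 4.145 servings → $1.53.
So the least-cost plan costs $1.53.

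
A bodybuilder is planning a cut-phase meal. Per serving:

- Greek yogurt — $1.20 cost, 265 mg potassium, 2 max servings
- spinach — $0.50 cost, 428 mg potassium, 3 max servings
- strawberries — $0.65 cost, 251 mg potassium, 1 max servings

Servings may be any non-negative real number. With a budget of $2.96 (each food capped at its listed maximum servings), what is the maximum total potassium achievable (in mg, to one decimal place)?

Potassium per dollar: spinach 856, strawberries 386.2, Greek yogurt 220.8.
Take 3 servings of spinach: spends $1.50, +1284.0 mg potassium (running total 1284.0 mg).
Take 1 serving of strawberries: spends $0.65, +251.0 mg potassium (running total 1535.0 mg).
Take 0.675 servings of Greek yogurt: spends $0.81, +178.9 mg potassium (running total 1713.9 mg).
Greedy by best ratio exhausts the cost allowance optimally: 1713.9 mg.

1713.9 mg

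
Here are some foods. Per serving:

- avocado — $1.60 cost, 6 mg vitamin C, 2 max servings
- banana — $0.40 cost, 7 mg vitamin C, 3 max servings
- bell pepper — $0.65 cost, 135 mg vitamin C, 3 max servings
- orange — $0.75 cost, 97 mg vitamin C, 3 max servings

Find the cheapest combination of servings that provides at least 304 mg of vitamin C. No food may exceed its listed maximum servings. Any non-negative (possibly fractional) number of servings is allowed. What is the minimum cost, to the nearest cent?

$1.46

Cost per mg of vitamin C: bell pepper $0.0048, orange $0.0077, banana $0.0571, avocado $0.2667.
Take 2.252 servings of bell pepper: +304.0 mg vitamin C for $1.46 (total $1.46, still need 0.0 mg).
Greedy by cheapest-per-mg is optimal for a single linear constraint, so the minimum cost is $1.46.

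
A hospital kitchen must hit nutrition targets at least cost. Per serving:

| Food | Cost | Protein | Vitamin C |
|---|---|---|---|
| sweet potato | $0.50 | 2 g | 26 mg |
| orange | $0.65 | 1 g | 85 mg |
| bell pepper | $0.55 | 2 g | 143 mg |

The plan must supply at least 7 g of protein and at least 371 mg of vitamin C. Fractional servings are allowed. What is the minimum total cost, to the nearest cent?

Check every corner: each single food scaled to meet both minima, and each pair solved so both constraints bind.
sweet potato only: max(7/2, 371/26) = 14.27 servings → $7.13.
orange only: max(7/1, 371/85) = 7 servings → $4.55.
bell pepper only: max(7/2, 371/143) = 3.5 servings → $1.93.
sweet potato + orange with both tight: 1.556 servings and 3.889 servings → $3.31.
sweet potato + bell pepper with both tight: 1.107 servings and 2.393 servings → $1.87.
orange + bell pepper: the both-tight solution has a negative serving — not a feasible corner.
The minimum over all feasible corners is $1.87.

$1.87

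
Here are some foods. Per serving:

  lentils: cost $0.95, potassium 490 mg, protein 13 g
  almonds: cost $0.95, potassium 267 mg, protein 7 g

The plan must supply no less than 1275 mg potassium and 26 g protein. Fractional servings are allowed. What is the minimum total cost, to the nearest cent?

$2.47

An LP optimum is at a vertex; with two nutrient constraints at most two foods are used. Check each candidate.
lentils only: max(1275/490, 26/13) = 2.602 servings → $2.47.
almonds only: max(1275/267, 26/7) = 4.775 servings → $4.54.
lentils + almonds with both targets exact would need a negative amount; discard.
The minimum over all feasible corners is $2.47.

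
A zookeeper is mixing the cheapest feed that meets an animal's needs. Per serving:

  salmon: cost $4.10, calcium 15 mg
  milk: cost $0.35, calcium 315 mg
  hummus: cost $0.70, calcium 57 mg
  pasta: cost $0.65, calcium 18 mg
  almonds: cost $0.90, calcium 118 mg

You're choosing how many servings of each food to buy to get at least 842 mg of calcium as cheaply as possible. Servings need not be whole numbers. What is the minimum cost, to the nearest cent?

$0.94

Cost per mg of calcium: milk $0.0011, almonds $0.0076, hummus $0.0123, pasta $0.0361, salmon $0.2733.
With no serving limits, use only milk: 842 mg / 315 mg = 2.673 servings × $0.35 = $0.94.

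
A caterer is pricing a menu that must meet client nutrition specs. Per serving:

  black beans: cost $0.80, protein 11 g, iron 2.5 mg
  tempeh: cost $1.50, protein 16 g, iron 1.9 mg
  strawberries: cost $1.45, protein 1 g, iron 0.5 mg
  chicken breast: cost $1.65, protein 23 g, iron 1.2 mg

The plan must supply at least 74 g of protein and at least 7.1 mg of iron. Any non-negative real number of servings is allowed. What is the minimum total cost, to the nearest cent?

$5.33

An LP optimum is at a vertex; with two nutrient constraints at most two foods are used. Check each candidate.
black beans only: max(74/11, 7.1/2.5) = 6.727 servings → $5.38.
tempeh only: max(74/16, 7.1/1.9) = 4.625 servings → $6.94.
strawberries only: max(74/1, 7.1/0.5) = 74 servings → $107.30.
chicken breast only: max(74/23, 7.1/1.2) = 5.917 servings → $9.76.
black beans + tempeh: intersection lies outside the first quadrant.
black beans + strawberries with both targets exact would need a negative amount; discard.
black beans + chicken breast with both tight: 1.682 servings and 2.413 servings → $5.33.
tempeh + strawberries with both targets exact would need a negative amount; discard.
tempeh + chicken breast with both tight: 3.041 servings and 1.102 servings → $6.38.
strawberries + chicken breast with both tight: 7.233 servings and 2.903 servings → $15.28.
The minimum over all feasible corners is $5.33.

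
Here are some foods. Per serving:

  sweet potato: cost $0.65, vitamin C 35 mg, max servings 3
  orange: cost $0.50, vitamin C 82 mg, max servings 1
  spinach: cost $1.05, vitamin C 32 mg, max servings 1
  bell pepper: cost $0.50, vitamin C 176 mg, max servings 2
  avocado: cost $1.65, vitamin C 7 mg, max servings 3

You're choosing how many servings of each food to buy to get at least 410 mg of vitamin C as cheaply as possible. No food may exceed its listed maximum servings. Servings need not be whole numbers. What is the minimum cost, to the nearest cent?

$1.35

Cost per mg of vitamin C: bell pepper $0.0028, orange $0.0061, sweet potato $0.0186, spinach $0.0328, avocado $0.2357.
Take 2 servings of bell pepper: +352.0 mg vitamin C for $1.00 (total $1.00, still need 58.0 mg).
Take 0.7073 servings of orange: +58.0 mg vitamin C for $0.35 (total $1.35, still need 0.0 mg).
Greedy by cheapest-per-mg is optimal for a single linear constraint, so the minimum cost is $1.35.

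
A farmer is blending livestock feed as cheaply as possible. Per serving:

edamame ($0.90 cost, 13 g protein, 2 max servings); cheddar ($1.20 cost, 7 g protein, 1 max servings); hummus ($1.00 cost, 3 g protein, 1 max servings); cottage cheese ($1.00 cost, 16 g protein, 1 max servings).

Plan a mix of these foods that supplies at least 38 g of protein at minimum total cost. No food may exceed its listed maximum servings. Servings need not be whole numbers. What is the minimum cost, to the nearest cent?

$2.52

Cost per g of protein: cottage cheese $0.0625, edamame $0.0692, cheddar $0.1714, hummus $0.3333.
Take 1 serving of cottage cheese: +16.0 g protein for $1.00 (total $1.00, still need 22.0 g).
Take 1.692 servings of edamame: +22.0 g protein for $1.52 (total $2.52, still need 0.0 g).
Greedy by cheapest-per-g is optimal for a single linear constraint, so the minimum cost is $2.52.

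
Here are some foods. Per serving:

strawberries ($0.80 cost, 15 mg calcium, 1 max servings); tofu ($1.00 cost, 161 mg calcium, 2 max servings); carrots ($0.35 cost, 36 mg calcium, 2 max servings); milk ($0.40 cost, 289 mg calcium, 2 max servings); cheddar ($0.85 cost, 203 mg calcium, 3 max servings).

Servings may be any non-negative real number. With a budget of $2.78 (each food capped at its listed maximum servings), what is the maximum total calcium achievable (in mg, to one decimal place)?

1050.9 mg

Calcium per dollar: milk 722.5, cheddar 238.8, tofu 161, carrots 102.9, strawberries 18.75.
Take 2 servings of milk: spends $0.80, +578.0 mg calcium (running total 578.0 mg).
Take 2.329 servings of cheddar: spends $1.98, +472.9 mg calcium (running total 1050.9 mg).
Greedy by best ratio exhausts the cost allowance optimally: 1050.9 mg.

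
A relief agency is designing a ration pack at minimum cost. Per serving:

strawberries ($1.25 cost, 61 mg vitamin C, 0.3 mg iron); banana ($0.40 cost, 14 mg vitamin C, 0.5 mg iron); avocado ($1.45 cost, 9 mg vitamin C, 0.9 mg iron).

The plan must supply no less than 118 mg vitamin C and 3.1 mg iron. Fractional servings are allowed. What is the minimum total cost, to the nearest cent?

This is a tiny linear program; its minimum lies at a vertex of the feasible set. List the vertices and price them.
strawberries only: max(118/61, 3.1/0.3) = 10.33 servings → $12.92.
banana only: max(118/14, 3.1/0.5) = 8.429 servings → $3.37.
avocado only: max(118/9, 3.1/0.9) = 13.11 servings → $19.01.
strawberries + banana with both tight: 0.5932 servings and 5.844 servings → $3.08.
strawberries + avocado with both tight: 1.5 servings and 2.944 servings → $6.14.
banana + avocado: intersection lies outside the first quadrant.
So the least-cost plan costs $3.08.

$3.08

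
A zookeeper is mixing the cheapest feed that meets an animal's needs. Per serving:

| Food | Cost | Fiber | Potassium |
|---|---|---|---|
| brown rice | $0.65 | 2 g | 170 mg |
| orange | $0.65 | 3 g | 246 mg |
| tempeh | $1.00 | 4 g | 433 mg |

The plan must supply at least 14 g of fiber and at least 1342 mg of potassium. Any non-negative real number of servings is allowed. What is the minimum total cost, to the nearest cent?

Check every corner: each single food scaled to meet both minima, and each pair solved so both constraints bind.
brown rice only: max(14/2, 1342/170) = 7.894 servings → $5.13.
orange only: max(14/3, 1342/246) = 5.455 servings → $3.55.
tempeh only: max(14/4, 1342/433) = 3.5 servings → $3.50.
brown rice + orange: intersection lies outside the first quadrant.
brown rice + tempeh with both tight: 3.731 servings and 1.634 servings → $4.06.
orange + tempeh with both tight: 2.203 servings and 1.848 servings → $3.28.
So the least-cost plan costs $3.28.

$3.28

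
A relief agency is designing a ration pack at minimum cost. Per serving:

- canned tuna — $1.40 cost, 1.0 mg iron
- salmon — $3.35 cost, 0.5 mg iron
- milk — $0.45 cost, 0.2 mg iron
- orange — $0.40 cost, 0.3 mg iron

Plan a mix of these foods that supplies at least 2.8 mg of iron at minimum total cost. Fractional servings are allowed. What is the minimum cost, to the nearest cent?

Cost per mg of iron: orange $1.3333, canned tuna $1.4000, milk $2.2500, salmon $6.7000.
With no serving limits, use only orange: 2.8 mg / 0.3 mg = 9.333 servings × $0.40 = $3.73.

$3.73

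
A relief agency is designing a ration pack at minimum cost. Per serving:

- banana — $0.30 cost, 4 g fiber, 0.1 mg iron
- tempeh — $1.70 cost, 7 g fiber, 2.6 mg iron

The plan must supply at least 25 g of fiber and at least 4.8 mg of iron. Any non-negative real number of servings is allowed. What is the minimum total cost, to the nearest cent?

This is a tiny linear program; its minimum lies at a vertex of the feasible set. List the vertices and price them.
banana only: max(25/4, 4.8/0.1) = 48 servings → $14.40.
tempeh only: max(25/7, 4.8/2.6) = 3.571 servings → $6.07.
banana + tempeh with both tight: 3.237 servings and 1.722 servings → $3.90.
So the least-cost plan costs $3.90.

$3.90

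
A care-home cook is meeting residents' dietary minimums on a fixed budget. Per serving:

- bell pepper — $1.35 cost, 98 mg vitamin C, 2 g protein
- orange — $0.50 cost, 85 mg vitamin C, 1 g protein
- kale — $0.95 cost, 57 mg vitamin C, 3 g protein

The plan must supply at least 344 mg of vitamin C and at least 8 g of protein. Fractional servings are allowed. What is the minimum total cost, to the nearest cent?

$3.07

An LP optimum is at a vertex; with two nutrient constraints at most two foods are used. Check each candidate.
bell pepper only: max(344/98, 8/2) = 4 servings → $5.40.
orange only: max(344/85, 8/1) = 8 servings → $4.00.
kale only: max(344/57, 8/3) = 6.035 servings → $5.73.
bell pepper + orange: intersection lies outside the first quadrant.
bell pepper + kale with both tight: 3.2 servings and 0.5333 servings → $4.83.
orange + kale with both tight: 2.909 servings and 1.697 servings → $3.07.
The minimum over all feasible corners is $3.07.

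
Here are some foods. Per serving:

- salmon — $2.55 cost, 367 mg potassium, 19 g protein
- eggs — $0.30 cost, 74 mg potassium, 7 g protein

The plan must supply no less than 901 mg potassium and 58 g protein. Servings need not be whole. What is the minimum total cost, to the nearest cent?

$3.65

With two linear requirements the optimum uses one or two foods; enumerate the corners.
salmon only: max(901/367, 58/19) = 3.053 servings → $7.78.
eggs only: max(901/74, 58/7) = 12.18 servings → $3.65.
salmon + eggs with both tight: 1.733 servings and 3.583 servings → $5.49.
So the least-cost plan costs $3.65.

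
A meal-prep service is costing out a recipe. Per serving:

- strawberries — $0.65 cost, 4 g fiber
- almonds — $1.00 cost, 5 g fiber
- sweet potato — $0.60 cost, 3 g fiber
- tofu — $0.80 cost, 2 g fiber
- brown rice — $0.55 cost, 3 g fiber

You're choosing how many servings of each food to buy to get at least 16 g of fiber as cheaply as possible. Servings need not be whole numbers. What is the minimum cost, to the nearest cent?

$2.60

Cost per g of fiber: strawberries $0.1625, brown rice $0.1833, almonds $0.2000, sweet potato $0.2000, tofu $0.4000.
With no serving limits, use only strawberries: 16 g / 4 g = 4 servings × $0.65 = $2.60.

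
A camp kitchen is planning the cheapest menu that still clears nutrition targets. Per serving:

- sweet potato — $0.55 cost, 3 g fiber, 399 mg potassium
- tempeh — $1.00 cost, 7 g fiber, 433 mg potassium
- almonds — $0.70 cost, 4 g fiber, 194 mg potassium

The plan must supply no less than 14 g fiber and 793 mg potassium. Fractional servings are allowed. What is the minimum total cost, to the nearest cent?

$2.00

At the optimum either one food covers both requirements or two foods hit both targets exactly; no other combination can be cheaper.
sweet potato only: max(14/3, 793/399) = 4.667 servings → $2.57.
tempeh only: max(14/7, 793/433) = 2 servings → $2.00.
almonds only: max(14/4, 793/194) = 4.088 servings → $2.86.
sweet potato + tempeh with both targets exact would need a negative amount; discard.
sweet potato + almonds with both tight: 0.4497 servings and 3.163 servings → $2.46.
tempeh + almonds with both tight: 1.219 servings and 1.366 servings → $2.18.
Cheapest feasible corner: $2.00.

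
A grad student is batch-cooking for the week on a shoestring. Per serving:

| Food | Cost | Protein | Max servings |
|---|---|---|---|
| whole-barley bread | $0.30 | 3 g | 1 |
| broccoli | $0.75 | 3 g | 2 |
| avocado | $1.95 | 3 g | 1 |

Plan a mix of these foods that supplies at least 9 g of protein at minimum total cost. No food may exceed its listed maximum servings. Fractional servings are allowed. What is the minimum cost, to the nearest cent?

$1.80

Cost per g of protein: whole-barley bread $0.1000, broccoli $0.2500, avocado $0.6500.
Take 1 serving of whole-barley bread: +3.0 g protein for $0.30 (total $0.30, still need 6.0 g).
Take 2 servings of broccoli: +6.0 g protein for $1.50 (total $1.80, still need 0.0 g).
Filling from the cheapest source first is optimal under one linear minimum: $1.80.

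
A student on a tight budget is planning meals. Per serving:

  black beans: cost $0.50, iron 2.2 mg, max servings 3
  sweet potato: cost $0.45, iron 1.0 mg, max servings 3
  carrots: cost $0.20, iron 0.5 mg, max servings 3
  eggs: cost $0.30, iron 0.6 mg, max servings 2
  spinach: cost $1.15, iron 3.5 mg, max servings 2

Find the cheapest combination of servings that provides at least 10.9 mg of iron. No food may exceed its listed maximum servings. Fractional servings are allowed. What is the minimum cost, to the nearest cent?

Cost per mg of iron: black beans $0.2273, spinach $0.3286, carrots $0.4000, sweet potato $0.4500, eggs $0.5000.
Take 3 servings of black beans: +6.6 mg iron for $1.50 (total $1.50, still need 4.3 mg).
Take 1.229 servings of spinach: +4.3 mg iron for $1.41 (total $2.91, still need 0.0 mg).
Filling from the cheapest source first is optimal under one linear minimum: $2.91.

$2.91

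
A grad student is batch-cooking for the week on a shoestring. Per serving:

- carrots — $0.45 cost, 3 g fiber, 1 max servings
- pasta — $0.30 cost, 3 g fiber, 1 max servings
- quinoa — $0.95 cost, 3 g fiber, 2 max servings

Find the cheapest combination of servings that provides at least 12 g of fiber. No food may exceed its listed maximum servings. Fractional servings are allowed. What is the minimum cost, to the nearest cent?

$2.65

Cost per g of fiber: pasta $0.1000, carrots $0.1500, quinoa $0.3167.
Take 1 serving of pasta: +3.0 g fiber for $0.30 (total $0.30, still need 9.0 g).
Take 1 serving of carrots: +3.0 g fiber for $0.45 (total $0.75, still need 6.0 g).
Take 2 servings of quinoa: +6.0 g fiber for $1.90 (total $2.65, still need 0.0 g).
Filling from the cheapest source first is optimal under one linear minimum: $2.65.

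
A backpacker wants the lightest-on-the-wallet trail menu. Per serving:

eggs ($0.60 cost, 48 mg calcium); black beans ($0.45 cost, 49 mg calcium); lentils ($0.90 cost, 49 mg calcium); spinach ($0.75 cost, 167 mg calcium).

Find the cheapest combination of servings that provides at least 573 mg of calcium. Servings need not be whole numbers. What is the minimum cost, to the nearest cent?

$2.57

Cost per mg of calcium: spinach $0.0045, black beans $0.0092, eggs $0.0125, lentils $0.0184.
With no serving limits, use only spinach: 573 mg / 167 mg = 3.431 servings × $0.75 = $2.57.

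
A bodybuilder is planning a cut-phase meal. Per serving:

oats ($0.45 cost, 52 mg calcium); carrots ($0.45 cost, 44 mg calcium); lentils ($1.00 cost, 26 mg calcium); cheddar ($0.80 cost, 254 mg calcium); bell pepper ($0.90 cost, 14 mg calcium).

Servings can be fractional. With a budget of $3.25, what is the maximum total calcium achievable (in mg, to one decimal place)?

Calcium per dollar: cheddar 317.5, oats 115.6, carrots 97.78, lentils 26, bell pepper 15.56.
With no serving limits, spend the whole cost allowance on cheddar: $3.25 / $0.80 × 254 mg = 1031.9 mg.

1031.9 mg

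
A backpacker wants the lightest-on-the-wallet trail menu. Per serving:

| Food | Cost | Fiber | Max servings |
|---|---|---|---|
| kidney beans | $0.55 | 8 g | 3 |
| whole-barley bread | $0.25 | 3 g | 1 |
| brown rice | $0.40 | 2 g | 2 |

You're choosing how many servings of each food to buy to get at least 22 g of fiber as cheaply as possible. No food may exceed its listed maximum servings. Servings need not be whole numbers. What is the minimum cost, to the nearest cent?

$1.51

Cost per g of fiber: kidney beans $0.0688, whole-barley bread $0.0833, brown rice $0.2000.
Take 2.75 servings of kidney beans: +22.0 g fiber for $1.51 (total $1.51, still need 0.0 g).
Filling from the cheapest source first is optimal under one linear minimum: $1.51.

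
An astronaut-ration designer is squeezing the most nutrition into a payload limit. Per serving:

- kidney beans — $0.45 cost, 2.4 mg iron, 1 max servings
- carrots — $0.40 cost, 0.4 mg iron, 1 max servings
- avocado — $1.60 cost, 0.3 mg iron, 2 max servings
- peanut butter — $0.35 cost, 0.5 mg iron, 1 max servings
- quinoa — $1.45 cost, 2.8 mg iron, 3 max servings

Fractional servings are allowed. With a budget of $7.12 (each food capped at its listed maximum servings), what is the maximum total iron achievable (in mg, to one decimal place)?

Iron per dollar: kidney beans 5.333, quinoa 1.931, peanut butter 1.429, carrots 1, avocado 0.1875.
Take 1 serving of kidney beans: spends $0.45, +2.4 mg iron (running total 2.4 mg).
Take 3 servings of quinoa: spends $4.35, +8.4 mg iron (running total 10.8 mg).
Take 1 serving of peanut butter: spends $0.35, +0.5 mg iron (running total 11.3 mg).
Take 1 serving of carrots: spends $0.40, +0.4 mg iron (running total 11.7 mg).
Take 0.9812 servings of avocado: spends $1.57, +0.3 mg iron (running total 12.0 mg).
Filling greedily by iron-per-dollar is optimal for one linear limit, giving 12.0 mg.

12.0 mg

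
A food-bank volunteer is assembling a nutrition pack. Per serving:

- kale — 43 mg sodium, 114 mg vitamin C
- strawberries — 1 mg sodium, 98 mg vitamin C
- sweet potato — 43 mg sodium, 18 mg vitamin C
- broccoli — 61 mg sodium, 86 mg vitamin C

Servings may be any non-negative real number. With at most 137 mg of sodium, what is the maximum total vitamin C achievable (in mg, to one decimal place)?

13426.0 mg

Vitamin C per mg sodium: strawberries 98, kale 2.651, broccoli 1.41, sweet potato 0.4186.
With no serving limits, spend the whole sodium allowance on strawberries: 137 mg / 1 mg × 98 mg = 13426.0 mg.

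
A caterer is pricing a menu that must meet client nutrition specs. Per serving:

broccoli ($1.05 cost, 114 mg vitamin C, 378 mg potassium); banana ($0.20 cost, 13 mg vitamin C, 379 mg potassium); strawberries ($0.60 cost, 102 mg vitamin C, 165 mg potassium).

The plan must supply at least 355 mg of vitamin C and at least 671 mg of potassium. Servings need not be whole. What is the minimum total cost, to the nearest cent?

$2.12

For a min-cost LP with two ≥-constraints, a basic feasible solution has at most two positive variables.
broccoli only: max(355/114, 671/378) = 3.114 servings → $3.27.
banana only: max(355/13, 671/379) = 27.31 servings → $5.46.
strawberries only: max(355/102, 671/165) = 4.067 servings → $2.44.
broccoli + banana: intersection lies outside the first quadrant.
broccoli + strawberries with both tight: 0.4997 servings and 2.922 servings → $2.28.
banana + strawberries with both tight: 0.2702 servings and 3.446 servings → $2.12.
The minimum over all feasible corners is $2.12.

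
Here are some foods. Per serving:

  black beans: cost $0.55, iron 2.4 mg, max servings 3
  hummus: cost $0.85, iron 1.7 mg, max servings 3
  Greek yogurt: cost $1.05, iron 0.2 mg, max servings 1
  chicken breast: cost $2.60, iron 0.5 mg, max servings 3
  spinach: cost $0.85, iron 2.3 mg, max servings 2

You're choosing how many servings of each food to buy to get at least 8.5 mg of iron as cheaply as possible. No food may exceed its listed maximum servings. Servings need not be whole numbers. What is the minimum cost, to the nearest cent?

Cost per mg of iron: black beans $0.2292, spinach $0.3696, hummus $0.5000, chicken breast $5.2000, Greek yogurt $5.2500.
Take 3 servings of black beans: +7.2 mg iron for $1.65 (total $1.65, still need 1.3 mg).
Take 0.5652 servings of spinach: +1.3 mg iron for $0.48 (total $2.13, still need 0.0 mg).
Greedy by cheapest-per-mg is optimal for a single linear constraint, so the minimum cost is $2.13.

$2.13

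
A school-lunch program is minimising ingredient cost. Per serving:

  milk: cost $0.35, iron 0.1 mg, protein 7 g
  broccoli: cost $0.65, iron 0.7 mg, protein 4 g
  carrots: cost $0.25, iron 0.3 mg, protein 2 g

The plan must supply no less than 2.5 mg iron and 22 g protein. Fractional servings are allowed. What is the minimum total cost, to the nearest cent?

Check every corner: each single food scaled to meet both minima, and each pair solved so both constraints bind.
milk only: max(2.5/0.1, 22/7) = 25 servings → $8.75.
broccoli only: max(2.5/0.7, 22/4) = 5.5 servings → $3.58.
carrots only: max(2.5/0.3, 22/2) = 11 servings → $2.75.
milk + broccoli with both tight: 1.2 servings and 3.4 servings → $2.63.
milk + carrots with both tight: 0.8421 servings and 8.053 servings → $2.31.
broccoli + carrots with both targets exact would need a negative amount; discard.
The minimum over all feasible corners is $2.31.

$2.31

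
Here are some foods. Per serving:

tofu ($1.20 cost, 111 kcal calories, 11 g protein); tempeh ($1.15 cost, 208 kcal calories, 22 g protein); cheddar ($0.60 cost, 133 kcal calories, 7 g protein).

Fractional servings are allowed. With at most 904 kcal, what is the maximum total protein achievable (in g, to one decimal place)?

95.6 g

Protein per kcal: tempeh 0.1058, tofu 0.0991, cheddar 0.05263.
With no serving limits, spend the whole calories allowance on tempeh: 904 kcal / 208 kcal × 22 g = 95.6 g.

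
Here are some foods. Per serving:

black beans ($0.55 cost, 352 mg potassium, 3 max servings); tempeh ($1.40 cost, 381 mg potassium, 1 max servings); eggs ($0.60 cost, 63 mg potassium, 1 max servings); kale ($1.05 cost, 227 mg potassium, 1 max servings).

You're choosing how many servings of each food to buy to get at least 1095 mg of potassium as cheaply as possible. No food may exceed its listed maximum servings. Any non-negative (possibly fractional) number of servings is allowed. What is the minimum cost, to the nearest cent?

$1.79

Cost per mg of potassium: black beans $0.0016, tempeh $0.0037, kale $0.0046, eggs $0.0095.
Take 3 servings of black beans: +1056.0 mg potassium for $1.65 (total $1.65, still need 39.0 mg).
Take 0.1024 servings of tempeh: +39.0 mg potassium for $0.14 (total $1.79, still need 0.0 mg).
Filling from the cheapest source first is optimal under one linear minimum: $1.79.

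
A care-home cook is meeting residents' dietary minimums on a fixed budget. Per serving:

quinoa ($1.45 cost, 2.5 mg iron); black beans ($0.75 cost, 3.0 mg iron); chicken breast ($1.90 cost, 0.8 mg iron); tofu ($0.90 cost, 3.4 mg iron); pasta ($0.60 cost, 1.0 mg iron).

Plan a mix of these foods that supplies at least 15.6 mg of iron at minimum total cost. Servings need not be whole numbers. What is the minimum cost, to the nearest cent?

Cost per mg of iron: black beans $0.2500, tofu $0.2647, quinoa $0.5800, pasta $0.6000, chicken breast $2.3750.
With no serving limits, use only black beans: 15.6 mg / 3.0 mg = 5.2 servings × $0.75 = $3.90.

$3.90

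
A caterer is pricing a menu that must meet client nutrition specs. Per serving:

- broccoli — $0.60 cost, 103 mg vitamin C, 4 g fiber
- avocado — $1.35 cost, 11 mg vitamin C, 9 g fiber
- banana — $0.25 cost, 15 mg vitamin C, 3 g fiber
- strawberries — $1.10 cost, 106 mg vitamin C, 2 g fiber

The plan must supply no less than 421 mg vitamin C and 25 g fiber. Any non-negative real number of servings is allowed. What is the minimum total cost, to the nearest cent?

At the optimum either one food covers both requirements or two foods hit both targets exactly; no other combination can be cheaper.
broccoli only: max(421/103, 25/4) = 6.25 servings → $3.75.
avocado only: max(421/11, 25/9) = 38.27 servings → $51.67.
banana only: max(421/15, 25/3) = 28.07 servings → $7.02.
strawberries only: max(421/106, 25/2) = 12.5 servings → $13.75.
broccoli + avocado with both tight: 3.98 servings and 1.009 servings → $3.75.
broccoli + banana with both tight: 3.566 servings and 3.578 servings → $3.03.
broccoli + strawberries: intersection lies outside the first quadrant.
avocado + banana: the both-tight solution has a negative serving — not a feasible corner.
avocado + strawberries with both tight: 1.94 servings and 3.77 servings → $6.77.
banana + strawberries with both tight: 6.278 servings and 3.083 servings → $4.96.
Cheapest feasible corner: $3.03.

$3.03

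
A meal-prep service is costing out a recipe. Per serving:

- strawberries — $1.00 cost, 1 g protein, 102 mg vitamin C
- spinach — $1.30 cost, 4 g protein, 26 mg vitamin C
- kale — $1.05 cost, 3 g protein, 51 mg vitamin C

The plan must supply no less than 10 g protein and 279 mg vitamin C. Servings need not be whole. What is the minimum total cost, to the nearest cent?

$4.33

This is a tiny linear program; its minimum lies at a vertex of the feasible set. List the vertices and price them.
strawberries only: max(10/1, 279/102) = 10 servings → $10.00.
spinach only: max(10/4, 279/26) = 10.73 servings → $13.95.
kale only: max(10/3, 279/51) = 5.471 servings → $5.74.
strawberries + spinach with both tight: 2.241 servings and 1.94 servings → $4.76.
strawberries + kale with both tight: 1.282 servings and 2.906 servings → $4.33.
spinach + kale: intersection lies outside the first quadrant.
The minimum over all feasible corners is $4.33.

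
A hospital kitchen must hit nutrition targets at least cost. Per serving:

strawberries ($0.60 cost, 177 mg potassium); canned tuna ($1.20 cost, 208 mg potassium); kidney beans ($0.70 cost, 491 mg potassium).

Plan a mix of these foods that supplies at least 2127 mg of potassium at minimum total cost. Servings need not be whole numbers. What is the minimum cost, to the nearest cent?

$3.03

Cost per mg of potassium: kidney beans $0.0014, strawberries $0.0034, canned tuna $0.0058.
With no serving limits, use only kidney beans: 2127 mg / 491 mg = 4.332 servings × $0.70 = $3.03.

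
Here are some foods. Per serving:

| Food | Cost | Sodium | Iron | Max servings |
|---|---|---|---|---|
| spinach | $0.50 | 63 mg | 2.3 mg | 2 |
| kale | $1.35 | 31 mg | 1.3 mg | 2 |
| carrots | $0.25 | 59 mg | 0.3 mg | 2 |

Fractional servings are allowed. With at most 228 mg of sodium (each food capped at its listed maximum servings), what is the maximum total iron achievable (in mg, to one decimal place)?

Iron per mg sodium: kale 0.04194, spinach 0.03651, carrots 0.005085.
Take 2 servings of kale: uses 62 mg sodium, +2.6 mg iron (running total 2.6 mg).
Take 2 servings of spinach: uses 126 mg sodium, +4.6 mg iron (running total 7.2 mg).
Take 0.678 servings of carrots: uses 40 mg sodium, +0.2 mg iron (running total 7.4 mg).
Filling greedily by iron-per-mg sodium is optimal for one linear limit, giving 7.4 mg.

7.4 mg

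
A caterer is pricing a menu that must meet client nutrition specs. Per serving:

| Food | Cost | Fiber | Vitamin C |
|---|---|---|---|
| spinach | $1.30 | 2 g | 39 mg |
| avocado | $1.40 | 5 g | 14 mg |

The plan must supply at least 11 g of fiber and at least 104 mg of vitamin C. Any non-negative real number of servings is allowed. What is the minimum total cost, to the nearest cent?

$4.70

This is a tiny linear program; its minimum lies at a vertex of the feasible set. List the vertices and price them.
spinach only: max(11/2, 104/39) = 5.5 servings → $7.15.
avocado only: max(11/5, 104/14) = 7.429 servings → $10.40.
spinach + avocado with both tight: 2.192 servings and 1.323 servings → $4.70.
So the least-cost plan costs $4.70.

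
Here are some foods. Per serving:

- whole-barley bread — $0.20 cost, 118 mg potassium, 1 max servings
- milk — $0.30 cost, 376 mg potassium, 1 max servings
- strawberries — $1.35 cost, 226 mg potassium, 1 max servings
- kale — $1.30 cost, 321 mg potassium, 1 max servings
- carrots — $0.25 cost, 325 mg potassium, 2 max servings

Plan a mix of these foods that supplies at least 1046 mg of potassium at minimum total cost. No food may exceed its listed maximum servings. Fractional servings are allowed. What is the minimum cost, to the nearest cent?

$0.83

Cost per mg of potassium: carrots $0.0008, milk $0.0008, whole-barley bread $0.0017, kale $0.0040, strawberries $0.0060.
Take 2 servings of carrots: +650.0 mg potassium for $0.50 (total $0.50, still need 396.0 mg).
Take 1 serving of milk: +376.0 mg potassium for $0.30 (total $0.80, still need 20.0 mg).
Take 0.1695 servings of whole-barley bread: +20.0 mg potassium for $0.03 (total $0.83, still need 0.0 mg).
Greedy by cheapest-per-mg is optimal for a single linear constraint, so the minimum cost is $0.83.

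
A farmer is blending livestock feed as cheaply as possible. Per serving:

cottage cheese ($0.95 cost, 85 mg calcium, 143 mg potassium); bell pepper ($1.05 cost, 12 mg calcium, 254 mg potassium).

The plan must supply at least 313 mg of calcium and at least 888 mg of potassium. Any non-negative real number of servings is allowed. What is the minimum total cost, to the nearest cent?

$4.91

For a min-cost LP with two ≥-constraints, a basic feasible solution has at most two positive variables.
cottage cheese only: max(313/85, 888/143) = 6.21 servings → $5.90.
bell pepper only: max(313/12, 888/254) = 26.08 servings → $27.39.
cottage cheese + bell pepper with both tight: 3.464 servings and 1.546 servings → $4.91.
The minimum over all feasible corners is $4.91.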